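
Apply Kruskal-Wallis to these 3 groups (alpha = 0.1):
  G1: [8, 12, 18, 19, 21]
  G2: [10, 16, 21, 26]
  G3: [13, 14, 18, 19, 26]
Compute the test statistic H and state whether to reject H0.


Step 1: Combine all N = 14 observations and assign midranks.
sorted (value, group, rank): (8,G1,1), (10,G2,2), (12,G1,3), (13,G3,4), (14,G3,5), (16,G2,6), (18,G1,7.5), (18,G3,7.5), (19,G1,9.5), (19,G3,9.5), (21,G1,11.5), (21,G2,11.5), (26,G2,13.5), (26,G3,13.5)
Step 2: Sum ranks within each group.
R_1 = 32.5 (n_1 = 5)
R_2 = 33 (n_2 = 4)
R_3 = 39.5 (n_3 = 5)
Step 3: H = 12/(N(N+1)) * sum(R_i^2/n_i) - 3(N+1)
     = 12/(14*15) * (32.5^2/5 + 33^2/4 + 39.5^2/5) - 3*15
     = 0.057143 * 795.55 - 45
     = 0.460000.
Step 4: Ties present; correction factor C = 1 - 24/(14^3 - 14) = 0.991209. Corrected H = 0.460000 / 0.991209 = 0.464080.
Step 5: Under H0, H ~ chi^2(2); p-value = 0.792914.
Step 6: alpha = 0.1. fail to reject H0.

H = 0.4641, df = 2, p = 0.792914, fail to reject H0.


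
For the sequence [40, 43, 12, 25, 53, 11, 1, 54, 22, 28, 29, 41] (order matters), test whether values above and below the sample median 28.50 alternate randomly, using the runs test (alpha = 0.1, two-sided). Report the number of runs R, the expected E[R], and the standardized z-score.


Step 1: Compute median = 28.50; label A = above, B = below.
Labels in order: AABBABBABBAA  (n_A = 6, n_B = 6)
Step 2: Count runs R = 7.
Step 3: Under H0 (random ordering), E[R] = 2*n_A*n_B/(n_A+n_B) + 1 = 2*6*6/12 + 1 = 7.0000.
        Var[R] = 2*n_A*n_B*(2*n_A*n_B - n_A - n_B) / ((n_A+n_B)^2 * (n_A+n_B-1)) = 4320/1584 = 2.7273.
        SD[R] = 1.6514.
Step 4: R = E[R], so z = 0 with no continuity correction.
Step 5: Two-sided p-value via normal approximation = 2*(1 - Phi(|z|)) = 1.000000.
Step 6: alpha = 0.1. fail to reject H0.

R = 7, z = 0.0000, p = 1.000000, fail to reject H0.


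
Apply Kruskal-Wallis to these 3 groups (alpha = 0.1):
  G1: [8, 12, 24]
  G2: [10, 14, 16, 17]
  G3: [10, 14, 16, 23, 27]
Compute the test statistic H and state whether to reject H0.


Step 1: Combine all N = 12 observations and assign midranks.
sorted (value, group, rank): (8,G1,1), (10,G2,2.5), (10,G3,2.5), (12,G1,4), (14,G2,5.5), (14,G3,5.5), (16,G2,7.5), (16,G3,7.5), (17,G2,9), (23,G3,10), (24,G1,11), (27,G3,12)
Step 2: Sum ranks within each group.
R_1 = 16 (n_1 = 3)
R_2 = 24.5 (n_2 = 4)
R_3 = 37.5 (n_3 = 5)
Step 3: H = 12/(N(N+1)) * sum(R_i^2/n_i) - 3(N+1)
     = 12/(12*13) * (16^2/3 + 24.5^2/4 + 37.5^2/5) - 3*13
     = 0.076923 * 516.646 - 39
     = 0.741987.
Step 4: Ties present; correction factor C = 1 - 18/(12^3 - 12) = 0.989510. Corrected H = 0.741987 / 0.989510 = 0.749853.
Step 5: Under H0, H ~ chi^2(2); p-value = 0.687340.
Step 6: alpha = 0.1. fail to reject H0.

H = 0.7499, df = 2, p = 0.687340, fail to reject H0.


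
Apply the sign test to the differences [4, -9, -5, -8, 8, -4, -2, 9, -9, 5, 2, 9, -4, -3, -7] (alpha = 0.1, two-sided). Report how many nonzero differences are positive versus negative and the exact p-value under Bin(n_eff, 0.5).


Step 1: Discard zero differences. Original n = 15; n_eff = number of nonzero differences = 15.
Nonzero differences (with sign): +4, -9, -5, -8, +8, -4, -2, +9, -9, +5, +2, +9, -4, -3, -7
Step 2: Count signs: positive = 6, negative = 9.
Step 3: Under H0: P(positive) = 0.5, so the number of positives S ~ Bin(15, 0.5).
Step 4: Two-sided exact p-value = sum of Bin(15,0.5) probabilities at or below the observed probability = 0.607239.
Step 5: alpha = 0.1. fail to reject H0.

n_eff = 15, pos = 6, neg = 9, p = 0.607239, fail to reject H0.


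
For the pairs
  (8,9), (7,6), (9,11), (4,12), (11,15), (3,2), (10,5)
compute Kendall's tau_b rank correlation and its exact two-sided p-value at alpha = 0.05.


Step 1: Enumerate the 21 unordered pairs (i,j) with i<j and classify each by sign(x_j-x_i) * sign(y_j-y_i).
  (1,2):dx=-1,dy=-3->C; (1,3):dx=+1,dy=+2->C; (1,4):dx=-4,dy=+3->D; (1,5):dx=+3,dy=+6->C
  (1,6):dx=-5,dy=-7->C; (1,7):dx=+2,dy=-4->D; (2,3):dx=+2,dy=+5->C; (2,4):dx=-3,dy=+6->D
  (2,5):dx=+4,dy=+9->C; (2,6):dx=-4,dy=-4->C; (2,7):dx=+3,dy=-1->D; (3,4):dx=-5,dy=+1->D
  (3,5):dx=+2,dy=+4->C; (3,6):dx=-6,dy=-9->C; (3,7):dx=+1,dy=-6->D; (4,5):dx=+7,dy=+3->C
  (4,6):dx=-1,dy=-10->C; (4,7):dx=+6,dy=-7->D; (5,6):dx=-8,dy=-13->C; (5,7):dx=-1,dy=-10->C
  (6,7):dx=+7,dy=+3->C
Step 2: C = 14, D = 7, total pairs = 21.
Step 3: tau = (C - D)/(n(n-1)/2) = (14 - 7)/21 = 0.333333.
Step 4: Exact two-sided p-value (enumerate n! = 5040 permutations of y under H0): p = 0.381349.
Step 5: alpha = 0.05. fail to reject H0.

tau_b = 0.3333 (C=14, D=7), p = 0.381349, fail to reject H0.


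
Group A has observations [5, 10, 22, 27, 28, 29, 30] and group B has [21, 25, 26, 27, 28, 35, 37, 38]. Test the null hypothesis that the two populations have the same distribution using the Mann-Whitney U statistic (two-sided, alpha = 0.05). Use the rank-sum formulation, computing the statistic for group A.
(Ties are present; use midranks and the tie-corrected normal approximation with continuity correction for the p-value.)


Step 1: Combine and sort all 15 observations; assign midranks.
sorted (value, group): (5,X), (10,X), (21,Y), (22,X), (25,Y), (26,Y), (27,X), (27,Y), (28,X), (28,Y), (29,X), (30,X), (35,Y), (37,Y), (38,Y)
ranks: 5->1, 10->2, 21->3, 22->4, 25->5, 26->6, 27->7.5, 27->7.5, 28->9.5, 28->9.5, 29->11, 30->12, 35->13, 37->14, 38->15
Step 2: Rank sum for X: R1 = 1 + 2 + 4 + 7.5 + 9.5 + 11 + 12 = 47.
Step 3: U_X = R1 - n1(n1+1)/2 = 47 - 7*8/2 = 47 - 28 = 19.
       U_Y = n1*n2 - U_X = 56 - 19 = 37.
Step 4: Ties are present, so use the tie-corrected normal approximation (with continuity correction) for the p-value.
Step 5: p-value = 0.324405; compare to alpha = 0.05. fail to reject H0.

U_X = 19, p = 0.324405, fail to reject H0 at alpha = 0.05.


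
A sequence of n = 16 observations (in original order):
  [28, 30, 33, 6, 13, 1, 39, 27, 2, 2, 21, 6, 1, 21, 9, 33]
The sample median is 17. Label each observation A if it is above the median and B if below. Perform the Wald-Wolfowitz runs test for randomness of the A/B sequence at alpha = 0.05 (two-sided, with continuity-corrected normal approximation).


Step 1: Compute median = 17; label A = above, B = below.
Labels in order: AAABBBAABBABBABA  (n_A = 8, n_B = 8)
Step 2: Count runs R = 9.
Step 3: Under H0 (random ordering), E[R] = 2*n_A*n_B/(n_A+n_B) + 1 = 2*8*8/16 + 1 = 9.0000.
        Var[R] = 2*n_A*n_B*(2*n_A*n_B - n_A - n_B) / ((n_A+n_B)^2 * (n_A+n_B-1)) = 14336/3840 = 3.7333.
        SD[R] = 1.9322.
Step 4: R = E[R], so z = 0 with no continuity correction.
Step 5: Two-sided p-value via normal approximation = 2*(1 - Phi(|z|)) = 1.000000.
Step 6: alpha = 0.05. fail to reject H0.

R = 9, z = 0.0000, p = 1.000000, fail to reject H0.


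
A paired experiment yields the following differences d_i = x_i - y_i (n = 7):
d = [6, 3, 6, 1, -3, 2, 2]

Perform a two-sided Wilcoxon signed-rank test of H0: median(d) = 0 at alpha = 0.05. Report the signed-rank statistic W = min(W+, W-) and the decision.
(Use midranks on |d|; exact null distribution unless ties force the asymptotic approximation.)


Step 1: Drop any zero differences (none here) and take |d_i|.
|d| = [6, 3, 6, 1, 3, 2, 2]
Step 2: Midrank |d_i| (ties get averaged ranks).
ranks: |6|->6.5, |3|->4.5, |6|->6.5, |1|->1, |3|->4.5, |2|->2.5, |2|->2.5
Step 3: Attach original signs; sum ranks with positive sign and with negative sign.
W+ = 6.5 + 4.5 + 6.5 + 1 + 2.5 + 2.5 = 23.5
W- = 4.5 = 4.5
(Check: W+ + W- = 28 should equal n(n+1)/2 = 28.)
Step 4: Test statistic W = min(W+, W-) = 4.5.
Step 5: Ties in |d|, so use the tie-corrected normal approximation.
        E[W] = n(n+1)/4 = 7*8/4 = 14.
        Tie groups: |d|=2 (t=2), |d|=3 (t=2), |d|=6 (t=2); sum(t^3 - t) = 18.
        Var[W] = n(n+1)(2n+1)/24 - sum(t^3-t)/48 = 840/24 - 18/48 = 34.625.
        z = (W - E[W]) / sqrt(Var[W]) = (4.5 - 14) / 5.8843 = -1.6145.
        Two-sided p = 2*Phi(z) = 0.106427.
Step 6: alpha = 0.05. fail to reject H0.

W+ = 23.5, W- = 4.5, W = min = 4.5, p = 0.106427, fail to reject H0.


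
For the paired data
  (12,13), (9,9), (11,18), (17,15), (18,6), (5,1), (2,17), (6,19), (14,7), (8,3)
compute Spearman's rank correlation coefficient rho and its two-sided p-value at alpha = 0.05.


Step 1: Rank x and y separately (midranks; no ties here).
rank(x): 12->7, 9->5, 11->6, 17->9, 18->10, 5->2, 2->1, 6->3, 14->8, 8->4
rank(y): 13->6, 9->5, 18->9, 15->7, 6->3, 1->1, 17->8, 19->10, 7->4, 3->2
Step 2: d_i = R_x(i) - R_y(i); compute d_i^2.
  (7-6)^2=1, (5-5)^2=0, (6-9)^2=9, (9-7)^2=4, (10-3)^2=49, (2-1)^2=1, (1-8)^2=49, (3-10)^2=49, (8-4)^2=16, (4-2)^2=4
sum(d^2) = 182.
Step 3: rho = 1 - 6*182 / (10*(10^2 - 1)) = 1 - 1092/990 = -0.103030.
Step 4: Under H0, t = rho * sqrt((n-2)/(1-rho^2)) = -0.2930 ~ t(8).
Step 5: Two-sided p-value from the t-distribution with 8 df = 0.776998.
Step 6: alpha = 0.05. fail to reject H0.

rho = -0.1030, p = 0.776998, fail to reject H0 at alpha = 0.05.


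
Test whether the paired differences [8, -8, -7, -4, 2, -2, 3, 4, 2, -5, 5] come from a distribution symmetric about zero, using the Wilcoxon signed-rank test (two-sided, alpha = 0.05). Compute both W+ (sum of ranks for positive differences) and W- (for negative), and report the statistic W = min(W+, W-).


Step 1: Drop any zero differences (none here) and take |d_i|.
|d| = [8, 8, 7, 4, 2, 2, 3, 4, 2, 5, 5]
Step 2: Midrank |d_i| (ties get averaged ranks).
ranks: |8|->10.5, |8|->10.5, |7|->9, |4|->5.5, |2|->2, |2|->2, |3|->4, |4|->5.5, |2|->2, |5|->7.5, |5|->7.5
Step 3: Attach original signs; sum ranks with positive sign and with negative sign.
W+ = 10.5 + 2 + 4 + 5.5 + 2 + 7.5 = 31.5
W- = 10.5 + 9 + 5.5 + 2 + 7.5 = 34.5
(Check: W+ + W- = 66 should equal n(n+1)/2 = 66.)
Step 4: Test statistic W = min(W+, W-) = 31.5.
Step 5: Ties in |d|, so use the tie-corrected normal approximation.
        E[W] = n(n+1)/4 = 11*12/4 = 33.
        Tie groups: |d|=2 (t=3), |d|=4 (t=2), |d|=5 (t=2), |d|=8 (t=2); sum(t^3 - t) = 42.
        Var[W] = n(n+1)(2n+1)/24 - sum(t^3-t)/48 = 3036/24 - 42/48 = 125.625.
        z = (W - E[W]) / sqrt(Var[W]) = (31.5 - 33) / 11.2083 = -0.1338.
        Two-sided p = 2*Phi(z) = 0.893537.
Step 6: alpha = 0.05. fail to reject H0.

W+ = 31.5, W- = 34.5, W = min = 31.5, p = 0.893537, fail to reject H0.


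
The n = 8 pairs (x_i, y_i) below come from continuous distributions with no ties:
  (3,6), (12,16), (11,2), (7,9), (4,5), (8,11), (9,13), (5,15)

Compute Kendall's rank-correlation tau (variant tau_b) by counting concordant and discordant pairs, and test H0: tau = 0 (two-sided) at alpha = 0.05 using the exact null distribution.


Step 1: Enumerate the 28 unordered pairs (i,j) with i<j and classify each by sign(x_j-x_i) * sign(y_j-y_i).
  (1,2):dx=+9,dy=+10->C; (1,3):dx=+8,dy=-4->D; (1,4):dx=+4,dy=+3->C; (1,5):dx=+1,dy=-1->D
  (1,6):dx=+5,dy=+5->C; (1,7):dx=+6,dy=+7->C; (1,8):dx=+2,dy=+9->C; (2,3):dx=-1,dy=-14->C
  (2,4):dx=-5,dy=-7->C; (2,5):dx=-8,dy=-11->C; (2,6):dx=-4,dy=-5->C; (2,7):dx=-3,dy=-3->C
  (2,8):dx=-7,dy=-1->C; (3,4):dx=-4,dy=+7->D; (3,5):dx=-7,dy=+3->D; (3,6):dx=-3,dy=+9->D
  (3,7):dx=-2,dy=+11->D; (3,8):dx=-6,dy=+13->D; (4,5):dx=-3,dy=-4->C; (4,6):dx=+1,dy=+2->C
  (4,7):dx=+2,dy=+4->C; (4,8):dx=-2,dy=+6->D; (5,6):dx=+4,dy=+6->C; (5,7):dx=+5,dy=+8->C
  (5,8):dx=+1,dy=+10->C; (6,7):dx=+1,dy=+2->C; (6,8):dx=-3,dy=+4->D; (7,8):dx=-4,dy=+2->D
Step 2: C = 18, D = 10, total pairs = 28.
Step 3: tau = (C - D)/(n(n-1)/2) = (18 - 10)/28 = 0.285714.
Step 4: Exact two-sided p-value (enumerate n! = 40320 permutations of y under H0): p = 0.398760.
Step 5: alpha = 0.05. fail to reject H0.

tau_b = 0.2857 (C=18, D=10), p = 0.398760, fail to reject H0.


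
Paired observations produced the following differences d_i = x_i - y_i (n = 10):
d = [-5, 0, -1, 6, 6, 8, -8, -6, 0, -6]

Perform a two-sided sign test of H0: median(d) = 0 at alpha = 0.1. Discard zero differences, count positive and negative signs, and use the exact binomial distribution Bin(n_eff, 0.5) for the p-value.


Step 1: Discard zero differences. Original n = 10; n_eff = number of nonzero differences = 8.
Nonzero differences (with sign): -5, -1, +6, +6, +8, -8, -6, -6
Step 2: Count signs: positive = 3, negative = 5.
Step 3: Under H0: P(positive) = 0.5, so the number of positives S ~ Bin(8, 0.5).
Step 4: Two-sided exact p-value = sum of Bin(8,0.5) probabilities at or below the observed probability = 0.726562.
Step 5: alpha = 0.1. fail to reject H0.

n_eff = 8, pos = 3, neg = 5, p = 0.726562, fail to reject H0.


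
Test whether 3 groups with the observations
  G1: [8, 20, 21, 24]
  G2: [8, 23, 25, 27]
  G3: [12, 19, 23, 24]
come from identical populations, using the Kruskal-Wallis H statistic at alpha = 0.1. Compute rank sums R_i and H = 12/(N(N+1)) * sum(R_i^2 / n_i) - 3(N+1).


Step 1: Combine all N = 12 observations and assign midranks.
sorted (value, group, rank): (8,G1,1.5), (8,G2,1.5), (12,G3,3), (19,G3,4), (20,G1,5), (21,G1,6), (23,G2,7.5), (23,G3,7.5), (24,G1,9.5), (24,G3,9.5), (25,G2,11), (27,G2,12)
Step 2: Sum ranks within each group.
R_1 = 22 (n_1 = 4)
R_2 = 32 (n_2 = 4)
R_3 = 24 (n_3 = 4)
Step 3: H = 12/(N(N+1)) * sum(R_i^2/n_i) - 3(N+1)
     = 12/(12*13) * (22^2/4 + 32^2/4 + 24^2/4) - 3*13
     = 0.076923 * 521 - 39
     = 1.076923.
Step 4: Ties present; correction factor C = 1 - 18/(12^3 - 12) = 0.989510. Corrected H = 1.076923 / 0.989510 = 1.088339.
Step 5: Under H0, H ~ chi^2(2); p-value = 0.580323.
Step 6: alpha = 0.1. fail to reject H0.

H = 1.0883, df = 2, p = 0.580323, fail to reject H0.


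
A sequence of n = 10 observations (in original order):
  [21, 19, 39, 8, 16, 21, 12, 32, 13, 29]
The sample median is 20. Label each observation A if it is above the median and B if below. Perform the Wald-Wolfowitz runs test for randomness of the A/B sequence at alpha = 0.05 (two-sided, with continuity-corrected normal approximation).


Step 1: Compute median = 20; label A = above, B = below.
Labels in order: ABABBABABA  (n_A = 5, n_B = 5)
Step 2: Count runs R = 9.
Step 3: Under H0 (random ordering), E[R] = 2*n_A*n_B/(n_A+n_B) + 1 = 2*5*5/10 + 1 = 6.0000.
        Var[R] = 2*n_A*n_B*(2*n_A*n_B - n_A - n_B) / ((n_A+n_B)^2 * (n_A+n_B-1)) = 2000/900 = 2.2222.
        SD[R] = 1.4907.
Step 4: Continuity-corrected z = (R - 0.5 - E[R]) / SD[R] = (9 - 0.5 - 6.0000) / 1.4907 = 1.6771.
Step 5: Two-sided p-value via normal approximation = 2*(1 - Phi(|z|)) = 0.093533.
Step 6: alpha = 0.05. fail to reject H0.

R = 9, z = 1.6771, p = 0.093533, fail to reject H0.


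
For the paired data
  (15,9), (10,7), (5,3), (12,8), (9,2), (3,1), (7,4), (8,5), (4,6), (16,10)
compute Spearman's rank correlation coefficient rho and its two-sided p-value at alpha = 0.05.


Step 1: Rank x and y separately (midranks; no ties here).
rank(x): 15->9, 10->7, 5->3, 12->8, 9->6, 3->1, 7->4, 8->5, 4->2, 16->10
rank(y): 9->9, 7->7, 3->3, 8->8, 2->2, 1->1, 4->4, 5->5, 6->6, 10->10
Step 2: d_i = R_x(i) - R_y(i); compute d_i^2.
  (9-9)^2=0, (7-7)^2=0, (3-3)^2=0, (8-8)^2=0, (6-2)^2=16, (1-1)^2=0, (4-4)^2=0, (5-5)^2=0, (2-6)^2=16, (10-10)^2=0
sum(d^2) = 32.
Step 3: rho = 1 - 6*32 / (10*(10^2 - 1)) = 1 - 192/990 = 0.806061.
Step 4: Under H0, t = rho * sqrt((n-2)/(1-rho^2)) = 3.8522 ~ t(8).
Step 5: Two-sided p-value from the t-distribution with 8 df = 0.004862.
Step 6: alpha = 0.05. reject H0.

rho = 0.8061, p = 0.004862, reject H0 at alpha = 0.05.


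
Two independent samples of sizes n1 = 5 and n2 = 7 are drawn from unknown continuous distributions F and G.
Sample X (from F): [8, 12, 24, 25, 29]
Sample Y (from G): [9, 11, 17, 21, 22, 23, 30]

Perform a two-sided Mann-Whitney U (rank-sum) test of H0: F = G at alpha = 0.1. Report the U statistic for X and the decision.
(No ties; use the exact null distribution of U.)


Step 1: Combine and sort all 12 observations; assign midranks.
sorted (value, group): (8,X), (9,Y), (11,Y), (12,X), (17,Y), (21,Y), (22,Y), (23,Y), (24,X), (25,X), (29,X), (30,Y)
ranks: 8->1, 9->2, 11->3, 12->4, 17->5, 21->6, 22->7, 23->8, 24->9, 25->10, 29->11, 30->12
Step 2: Rank sum for X: R1 = 1 + 4 + 9 + 10 + 11 = 35.
Step 3: U_X = R1 - n1(n1+1)/2 = 35 - 5*6/2 = 35 - 15 = 20.
       U_Y = n1*n2 - U_X = 35 - 20 = 15.
Step 4: No ties, so the exact null distribution of U (based on enumerating the C(12,5) = 792 equally likely rank assignments) gives the two-sided p-value.
Step 5: p-value = 0.755051; compare to alpha = 0.1. fail to reject H0.

U_X = 20, p = 0.755051, fail to reject H0 at alpha = 0.1.


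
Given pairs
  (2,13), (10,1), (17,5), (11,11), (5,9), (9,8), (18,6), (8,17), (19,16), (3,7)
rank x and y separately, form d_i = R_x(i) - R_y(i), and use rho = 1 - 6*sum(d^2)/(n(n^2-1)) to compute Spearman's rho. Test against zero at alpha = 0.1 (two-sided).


Step 1: Rank x and y separately (midranks; no ties here).
rank(x): 2->1, 10->6, 17->8, 11->7, 5->3, 9->5, 18->9, 8->4, 19->10, 3->2
rank(y): 13->8, 1->1, 5->2, 11->7, 9->6, 8->5, 6->3, 17->10, 16->9, 7->4
Step 2: d_i = R_x(i) - R_y(i); compute d_i^2.
  (1-8)^2=49, (6-1)^2=25, (8-2)^2=36, (7-7)^2=0, (3-6)^2=9, (5-5)^2=0, (9-3)^2=36, (4-10)^2=36, (10-9)^2=1, (2-4)^2=4
sum(d^2) = 196.
Step 3: rho = 1 - 6*196 / (10*(10^2 - 1)) = 1 - 1176/990 = -0.187879.
Step 4: Under H0, t = rho * sqrt((n-2)/(1-rho^2)) = -0.5410 ~ t(8).
Step 5: Two-sided p-value from the t-distribution with 8 df = 0.603218.
Step 6: alpha = 0.1. fail to reject H0.

rho = -0.1879, p = 0.603218, fail to reject H0 at alpha = 0.1.


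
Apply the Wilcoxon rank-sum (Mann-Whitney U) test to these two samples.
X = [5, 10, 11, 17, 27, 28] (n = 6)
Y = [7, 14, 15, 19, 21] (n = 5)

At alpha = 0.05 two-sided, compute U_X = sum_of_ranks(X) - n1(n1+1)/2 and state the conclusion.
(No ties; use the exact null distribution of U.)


Step 1: Combine and sort all 11 observations; assign midranks.
sorted (value, group): (5,X), (7,Y), (10,X), (11,X), (14,Y), (15,Y), (17,X), (19,Y), (21,Y), (27,X), (28,X)
ranks: 5->1, 7->2, 10->3, 11->4, 14->5, 15->6, 17->7, 19->8, 21->9, 27->10, 28->11
Step 2: Rank sum for X: R1 = 1 + 3 + 4 + 7 + 10 + 11 = 36.
Step 3: U_X = R1 - n1(n1+1)/2 = 36 - 6*7/2 = 36 - 21 = 15.
       U_Y = n1*n2 - U_X = 30 - 15 = 15.
Step 4: No ties, so the exact null distribution of U (based on enumerating the C(11,6) = 462 equally likely rank assignments) gives the two-sided p-value.
Step 5: p-value = 1.000000; compare to alpha = 0.05. fail to reject H0.

U_X = 15, p = 1.000000, fail to reject H0 at alpha = 0.05.


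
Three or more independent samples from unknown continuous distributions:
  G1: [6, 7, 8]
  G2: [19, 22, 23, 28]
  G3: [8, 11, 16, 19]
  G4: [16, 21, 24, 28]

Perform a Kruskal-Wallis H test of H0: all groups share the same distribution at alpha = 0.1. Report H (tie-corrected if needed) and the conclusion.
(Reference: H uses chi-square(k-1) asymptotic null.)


Step 1: Combine all N = 15 observations and assign midranks.
sorted (value, group, rank): (6,G1,1), (7,G1,2), (8,G1,3.5), (8,G3,3.5), (11,G3,5), (16,G3,6.5), (16,G4,6.5), (19,G2,8.5), (19,G3,8.5), (21,G4,10), (22,G2,11), (23,G2,12), (24,G4,13), (28,G2,14.5), (28,G4,14.5)
Step 2: Sum ranks within each group.
R_1 = 6.5 (n_1 = 3)
R_2 = 46 (n_2 = 4)
R_3 = 23.5 (n_3 = 4)
R_4 = 44 (n_4 = 4)
Step 3: H = 12/(N(N+1)) * sum(R_i^2/n_i) - 3(N+1)
     = 12/(15*16) * (6.5^2/3 + 46^2/4 + 23.5^2/4 + 44^2/4) - 3*16
     = 0.050000 * 1165.15 - 48
     = 10.257292.
Step 4: Ties present; correction factor C = 1 - 24/(15^3 - 15) = 0.992857. Corrected H = 10.257292 / 0.992857 = 10.331085.
Step 5: Under H0, H ~ chi^2(3); p-value = 0.015952.
Step 6: alpha = 0.1. reject H0.

H = 10.3311, df = 3, p = 0.015952, reject H0.


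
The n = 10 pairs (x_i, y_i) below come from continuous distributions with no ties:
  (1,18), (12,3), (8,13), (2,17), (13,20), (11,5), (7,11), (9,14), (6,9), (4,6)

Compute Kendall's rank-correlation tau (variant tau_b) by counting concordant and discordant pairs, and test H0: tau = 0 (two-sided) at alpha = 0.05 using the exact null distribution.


Step 1: Enumerate the 45 unordered pairs (i,j) with i<j and classify each by sign(x_j-x_i) * sign(y_j-y_i).
  (1,2):dx=+11,dy=-15->D; (1,3):dx=+7,dy=-5->D; (1,4):dx=+1,dy=-1->D; (1,5):dx=+12,dy=+2->C
  (1,6):dx=+10,dy=-13->D; (1,7):dx=+6,dy=-7->D; (1,8):dx=+8,dy=-4->D; (1,9):dx=+5,dy=-9->D
  (1,10):dx=+3,dy=-12->D; (2,3):dx=-4,dy=+10->D; (2,4):dx=-10,dy=+14->D; (2,5):dx=+1,dy=+17->C
  (2,6):dx=-1,dy=+2->D; (2,7):dx=-5,dy=+8->D; (2,8):dx=-3,dy=+11->D; (2,9):dx=-6,dy=+6->D
  (2,10):dx=-8,dy=+3->D; (3,4):dx=-6,dy=+4->D; (3,5):dx=+5,dy=+7->C; (3,6):dx=+3,dy=-8->D
  (3,7):dx=-1,dy=-2->C; (3,8):dx=+1,dy=+1->C; (3,9):dx=-2,dy=-4->C; (3,10):dx=-4,dy=-7->C
  (4,5):dx=+11,dy=+3->C; (4,6):dx=+9,dy=-12->D; (4,7):dx=+5,dy=-6->D; (4,8):dx=+7,dy=-3->D
  (4,9):dx=+4,dy=-8->D; (4,10):dx=+2,dy=-11->D; (5,6):dx=-2,dy=-15->C; (5,7):dx=-6,dy=-9->C
  (5,8):dx=-4,dy=-6->C; (5,9):dx=-7,dy=-11->C; (5,10):dx=-9,dy=-14->C; (6,7):dx=-4,dy=+6->D
  (6,8):dx=-2,dy=+9->D; (6,9):dx=-5,dy=+4->D; (6,10):dx=-7,dy=+1->D; (7,8):dx=+2,dy=+3->C
  (7,9):dx=-1,dy=-2->C; (7,10):dx=-3,dy=-5->C; (8,9):dx=-3,dy=-5->C; (8,10):dx=-5,dy=-8->C
  (9,10):dx=-2,dy=-3->C
Step 2: C = 19, D = 26, total pairs = 45.
Step 3: tau = (C - D)/(n(n-1)/2) = (19 - 26)/45 = -0.155556.
Step 4: Exact two-sided p-value (enumerate n! = 3628800 permutations of y under H0): p = 0.600654.
Step 5: alpha = 0.05. fail to reject H0.

tau_b = -0.1556 (C=19, D=26), p = 0.600654, fail to reject H0.


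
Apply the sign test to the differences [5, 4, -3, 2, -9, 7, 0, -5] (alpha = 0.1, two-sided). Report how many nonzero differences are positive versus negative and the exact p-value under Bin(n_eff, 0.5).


Step 1: Discard zero differences. Original n = 8; n_eff = number of nonzero differences = 7.
Nonzero differences (with sign): +5, +4, -3, +2, -9, +7, -5
Step 2: Count signs: positive = 4, negative = 3.
Step 3: Under H0: P(positive) = 0.5, so the number of positives S ~ Bin(7, 0.5).
Step 4: Two-sided exact p-value = sum of Bin(7,0.5) probabilities at or below the observed probability = 1.000000.
Step 5: alpha = 0.1. fail to reject H0.

n_eff = 7, pos = 4, neg = 3, p = 1.000000, fail to reject H0.


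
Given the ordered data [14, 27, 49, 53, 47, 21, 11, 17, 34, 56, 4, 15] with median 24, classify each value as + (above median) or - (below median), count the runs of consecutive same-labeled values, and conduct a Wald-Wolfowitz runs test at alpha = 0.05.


Step 1: Compute median = 24; label A = above, B = below.
Labels in order: BAAAABBBAABB  (n_A = 6, n_B = 6)
Step 2: Count runs R = 5.
Step 3: Under H0 (random ordering), E[R] = 2*n_A*n_B/(n_A+n_B) + 1 = 2*6*6/12 + 1 = 7.0000.
        Var[R] = 2*n_A*n_B*(2*n_A*n_B - n_A - n_B) / ((n_A+n_B)^2 * (n_A+n_B-1)) = 4320/1584 = 2.7273.
        SD[R] = 1.6514.
Step 4: Continuity-corrected z = (R + 0.5 - E[R]) / SD[R] = (5 + 0.5 - 7.0000) / 1.6514 = -0.9083.
Step 5: Two-sided p-value via normal approximation = 2*(1 - Phi(|z|)) = 0.363722.
Step 6: alpha = 0.05. fail to reject H0.

R = 5, z = -0.9083, p = 0.363722, fail to reject H0.


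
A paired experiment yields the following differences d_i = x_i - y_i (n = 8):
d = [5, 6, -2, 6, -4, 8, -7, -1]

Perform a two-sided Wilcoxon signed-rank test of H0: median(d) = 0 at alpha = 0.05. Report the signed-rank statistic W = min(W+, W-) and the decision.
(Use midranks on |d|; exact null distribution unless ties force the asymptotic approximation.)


Step 1: Drop any zero differences (none here) and take |d_i|.
|d| = [5, 6, 2, 6, 4, 8, 7, 1]
Step 2: Midrank |d_i| (ties get averaged ranks).
ranks: |5|->4, |6|->5.5, |2|->2, |6|->5.5, |4|->3, |8|->8, |7|->7, |1|->1
Step 3: Attach original signs; sum ranks with positive sign and with negative sign.
W+ = 4 + 5.5 + 5.5 + 8 = 23
W- = 2 + 3 + 7 + 1 = 13
(Check: W+ + W- = 36 should equal n(n+1)/2 = 36.)
Step 4: Test statistic W = min(W+, W-) = 13.
Step 5: Ties in |d|, so use the tie-corrected normal approximation.
        E[W] = n(n+1)/4 = 8*9/4 = 18.
        Tie groups: |d|=6 (t=2); sum(t^3 - t) = 6.
        Var[W] = n(n+1)(2n+1)/24 - sum(t^3-t)/48 = 1224/24 - 6/48 = 50.875.
        z = (W - E[W]) / sqrt(Var[W]) = (13 - 18) / 7.1327 = -0.7010.
        Two-sided p = 2*Phi(z) = 0.483303.
Step 6: alpha = 0.05. fail to reject H0.

W+ = 23, W- = 13, W = min = 13, p = 0.483303, fail to reject H0.


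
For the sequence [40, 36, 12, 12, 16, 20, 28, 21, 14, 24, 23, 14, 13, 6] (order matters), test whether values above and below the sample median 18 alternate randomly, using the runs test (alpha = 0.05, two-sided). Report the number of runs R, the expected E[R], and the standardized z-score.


Step 1: Compute median = 18; label A = above, B = below.
Labels in order: AABBBAAABAABBB  (n_A = 7, n_B = 7)
Step 2: Count runs R = 6.
Step 3: Under H0 (random ordering), E[R] = 2*n_A*n_B/(n_A+n_B) + 1 = 2*7*7/14 + 1 = 8.0000.
        Var[R] = 2*n_A*n_B*(2*n_A*n_B - n_A - n_B) / ((n_A+n_B)^2 * (n_A+n_B-1)) = 8232/2548 = 3.2308.
        SD[R] = 1.7974.
Step 4: Continuity-corrected z = (R + 0.5 - E[R]) / SD[R] = (6 + 0.5 - 8.0000) / 1.7974 = -0.8345.
Step 5: Two-sided p-value via normal approximation = 2*(1 - Phi(|z|)) = 0.403986.
Step 6: alpha = 0.05. fail to reject H0.

R = 6, z = -0.8345, p = 0.403986, fail to reject H0.


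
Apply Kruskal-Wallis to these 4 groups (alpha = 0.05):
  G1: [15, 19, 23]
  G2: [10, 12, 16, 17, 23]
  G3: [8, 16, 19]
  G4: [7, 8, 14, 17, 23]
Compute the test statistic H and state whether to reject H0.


Step 1: Combine all N = 16 observations and assign midranks.
sorted (value, group, rank): (7,G4,1), (8,G3,2.5), (8,G4,2.5), (10,G2,4), (12,G2,5), (14,G4,6), (15,G1,7), (16,G2,8.5), (16,G3,8.5), (17,G2,10.5), (17,G4,10.5), (19,G1,12.5), (19,G3,12.5), (23,G1,15), (23,G2,15), (23,G4,15)
Step 2: Sum ranks within each group.
R_1 = 34.5 (n_1 = 3)
R_2 = 43 (n_2 = 5)
R_3 = 23.5 (n_3 = 3)
R_4 = 35 (n_4 = 5)
Step 3: H = 12/(N(N+1)) * sum(R_i^2/n_i) - 3(N+1)
     = 12/(16*17) * (34.5^2/3 + 43^2/5 + 23.5^2/3 + 35^2/5) - 3*17
     = 0.044118 * 1195.63 - 51
     = 1.748529.
Step 4: Ties present; correction factor C = 1 - 48/(16^3 - 16) = 0.988235. Corrected H = 1.748529 / 0.988235 = 1.769345.
Step 5: Under H0, H ~ chi^2(3); p-value = 0.621628.
Step 6: alpha = 0.05. fail to reject H0.

H = 1.7693, df = 3, p = 0.621628, fail to reject H0.


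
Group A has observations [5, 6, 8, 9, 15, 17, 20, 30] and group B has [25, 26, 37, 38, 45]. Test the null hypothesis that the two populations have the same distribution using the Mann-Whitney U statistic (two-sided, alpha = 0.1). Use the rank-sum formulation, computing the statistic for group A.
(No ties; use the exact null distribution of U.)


Step 1: Combine and sort all 13 observations; assign midranks.
sorted (value, group): (5,X), (6,X), (8,X), (9,X), (15,X), (17,X), (20,X), (25,Y), (26,Y), (30,X), (37,Y), (38,Y), (45,Y)
ranks: 5->1, 6->2, 8->3, 9->4, 15->5, 17->6, 20->7, 25->8, 26->9, 30->10, 37->11, 38->12, 45->13
Step 2: Rank sum for X: R1 = 1 + 2 + 3 + 4 + 5 + 6 + 7 + 10 = 38.
Step 3: U_X = R1 - n1(n1+1)/2 = 38 - 8*9/2 = 38 - 36 = 2.
       U_Y = n1*n2 - U_X = 40 - 2 = 38.
Step 4: No ties, so the exact null distribution of U (based on enumerating the C(13,8) = 1287 equally likely rank assignments) gives the two-sided p-value.
Step 5: p-value = 0.006216; compare to alpha = 0.1. reject H0.

U_X = 2, p = 0.006216, reject H0 at alpha = 0.1.


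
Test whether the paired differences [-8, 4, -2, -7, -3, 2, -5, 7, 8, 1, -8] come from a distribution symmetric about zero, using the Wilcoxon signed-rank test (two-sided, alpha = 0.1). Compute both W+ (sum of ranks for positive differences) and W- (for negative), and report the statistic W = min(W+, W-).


Step 1: Drop any zero differences (none here) and take |d_i|.
|d| = [8, 4, 2, 7, 3, 2, 5, 7, 8, 1, 8]
Step 2: Midrank |d_i| (ties get averaged ranks).
ranks: |8|->10, |4|->5, |2|->2.5, |7|->7.5, |3|->4, |2|->2.5, |5|->6, |7|->7.5, |8|->10, |1|->1, |8|->10
Step 3: Attach original signs; sum ranks with positive sign and with negative sign.
W+ = 5 + 2.5 + 7.5 + 10 + 1 = 26
W- = 10 + 2.5 + 7.5 + 4 + 6 + 10 = 40
(Check: W+ + W- = 66 should equal n(n+1)/2 = 66.)
Step 4: Test statistic W = min(W+, W-) = 26.
Step 5: Ties in |d|, so use the tie-corrected normal approximation.
        E[W] = n(n+1)/4 = 11*12/4 = 33.
        Tie groups: |d|=2 (t=2), |d|=7 (t=2), |d|=8 (t=3); sum(t^3 - t) = 36.
        Var[W] = n(n+1)(2n+1)/24 - sum(t^3-t)/48 = 3036/24 - 36/48 = 125.75.
        z = (W - E[W]) / sqrt(Var[W]) = (26 - 33) / 11.2138 = -0.6242.
        Two-sided p = 2*Phi(z) = 0.532477.
Step 6: alpha = 0.1. fail to reject H0.

W+ = 26, W- = 40, W = min = 26, p = 0.532477, fail to reject H0.


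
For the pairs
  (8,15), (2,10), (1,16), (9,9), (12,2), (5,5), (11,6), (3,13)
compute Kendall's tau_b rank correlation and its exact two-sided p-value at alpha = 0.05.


Step 1: Enumerate the 28 unordered pairs (i,j) with i<j and classify each by sign(x_j-x_i) * sign(y_j-y_i).
  (1,2):dx=-6,dy=-5->C; (1,3):dx=-7,dy=+1->D; (1,4):dx=+1,dy=-6->D; (1,5):dx=+4,dy=-13->D
  (1,6):dx=-3,dy=-10->C; (1,7):dx=+3,dy=-9->D; (1,8):dx=-5,dy=-2->C; (2,3):dx=-1,dy=+6->D
  (2,4):dx=+7,dy=-1->D; (2,5):dx=+10,dy=-8->D; (2,6):dx=+3,dy=-5->D; (2,7):dx=+9,dy=-4->D
  (2,8):dx=+1,dy=+3->C; (3,4):dx=+8,dy=-7->D; (3,5):dx=+11,dy=-14->D; (3,6):dx=+4,dy=-11->D
  (3,7):dx=+10,dy=-10->D; (3,8):dx=+2,dy=-3->D; (4,5):dx=+3,dy=-7->D; (4,6):dx=-4,dy=-4->C
  (4,7):dx=+2,dy=-3->D; (4,8):dx=-6,dy=+4->D; (5,6):dx=-7,dy=+3->D; (5,7):dx=-1,dy=+4->D
  (5,8):dx=-9,dy=+11->D; (6,7):dx=+6,dy=+1->C; (6,8):dx=-2,dy=+8->D; (7,8):dx=-8,dy=+7->D
Step 2: C = 6, D = 22, total pairs = 28.
Step 3: tau = (C - D)/(n(n-1)/2) = (6 - 22)/28 = -0.571429.
Step 4: Exact two-sided p-value (enumerate n! = 40320 permutations of y under H0): p = 0.061012.
Step 5: alpha = 0.05. fail to reject H0.

tau_b = -0.5714 (C=6, D=22), p = 0.061012, fail to reject H0.


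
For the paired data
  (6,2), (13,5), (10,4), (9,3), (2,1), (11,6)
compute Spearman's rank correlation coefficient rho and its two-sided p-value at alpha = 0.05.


Step 1: Rank x and y separately (midranks; no ties here).
rank(x): 6->2, 13->6, 10->4, 9->3, 2->1, 11->5
rank(y): 2->2, 5->5, 4->4, 3->3, 1->1, 6->6
Step 2: d_i = R_x(i) - R_y(i); compute d_i^2.
  (2-2)^2=0, (6-5)^2=1, (4-4)^2=0, (3-3)^2=0, (1-1)^2=0, (5-6)^2=1
sum(d^2) = 2.
Step 3: rho = 1 - 6*2 / (6*(6^2 - 1)) = 1 - 12/210 = 0.942857.
Step 4: Under H0, t = rho * sqrt((n-2)/(1-rho^2)) = 5.6595 ~ t(4).
Step 5: Two-sided p-value from the t-distribution with 4 df = 0.004805.
Step 6: alpha = 0.05. reject H0.

rho = 0.9429, p = 0.004805, reject H0 at alpha = 0.05.


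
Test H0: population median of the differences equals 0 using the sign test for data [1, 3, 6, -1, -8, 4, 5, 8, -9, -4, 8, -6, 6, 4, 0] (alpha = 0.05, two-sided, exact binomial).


Step 1: Discard zero differences. Original n = 15; n_eff = number of nonzero differences = 14.
Nonzero differences (with sign): +1, +3, +6, -1, -8, +4, +5, +8, -9, -4, +8, -6, +6, +4
Step 2: Count signs: positive = 9, negative = 5.
Step 3: Under H0: P(positive) = 0.5, so the number of positives S ~ Bin(14, 0.5).
Step 4: Two-sided exact p-value = sum of Bin(14,0.5) probabilities at or below the observed probability = 0.423950.
Step 5: alpha = 0.05. fail to reject H0.

n_eff = 14, pos = 9, neg = 5, p = 0.423950, fail to reject H0.


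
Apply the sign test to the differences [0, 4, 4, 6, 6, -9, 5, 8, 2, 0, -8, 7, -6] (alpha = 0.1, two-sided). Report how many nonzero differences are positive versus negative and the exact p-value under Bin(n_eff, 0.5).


Step 1: Discard zero differences. Original n = 13; n_eff = number of nonzero differences = 11.
Nonzero differences (with sign): +4, +4, +6, +6, -9, +5, +8, +2, -8, +7, -6
Step 2: Count signs: positive = 8, negative = 3.
Step 3: Under H0: P(positive) = 0.5, so the number of positives S ~ Bin(11, 0.5).
Step 4: Two-sided exact p-value = sum of Bin(11,0.5) probabilities at or below the observed probability = 0.226562.
Step 5: alpha = 0.1. fail to reject H0.

n_eff = 11, pos = 8, neg = 3, p = 0.226562, fail to reject H0.


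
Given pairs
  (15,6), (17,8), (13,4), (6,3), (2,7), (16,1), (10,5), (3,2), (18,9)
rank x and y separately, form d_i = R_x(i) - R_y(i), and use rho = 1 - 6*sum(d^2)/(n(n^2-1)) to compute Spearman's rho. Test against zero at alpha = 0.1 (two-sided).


Step 1: Rank x and y separately (midranks; no ties here).
rank(x): 15->6, 17->8, 13->5, 6->3, 2->1, 16->7, 10->4, 3->2, 18->9
rank(y): 6->6, 8->8, 4->4, 3->3, 7->7, 1->1, 5->5, 2->2, 9->9
Step 2: d_i = R_x(i) - R_y(i); compute d_i^2.
  (6-6)^2=0, (8-8)^2=0, (5-4)^2=1, (3-3)^2=0, (1-7)^2=36, (7-1)^2=36, (4-5)^2=1, (2-2)^2=0, (9-9)^2=0
sum(d^2) = 74.
Step 3: rho = 1 - 6*74 / (9*(9^2 - 1)) = 1 - 444/720 = 0.383333.
Step 4: Under H0, t = rho * sqrt((n-2)/(1-rho^2)) = 1.0981 ~ t(7).
Step 5: Two-sided p-value from the t-distribution with 7 df = 0.308495.
Step 6: alpha = 0.1. fail to reject H0.

rho = 0.3833, p = 0.308495, fail to reject H0 at alpha = 0.1.


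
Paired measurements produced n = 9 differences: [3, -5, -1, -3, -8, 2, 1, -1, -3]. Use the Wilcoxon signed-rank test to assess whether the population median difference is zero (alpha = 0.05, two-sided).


Step 1: Drop any zero differences (none here) and take |d_i|.
|d| = [3, 5, 1, 3, 8, 2, 1, 1, 3]
Step 2: Midrank |d_i| (ties get averaged ranks).
ranks: |3|->6, |5|->8, |1|->2, |3|->6, |8|->9, |2|->4, |1|->2, |1|->2, |3|->6
Step 3: Attach original signs; sum ranks with positive sign and with negative sign.
W+ = 6 + 4 + 2 = 12
W- = 8 + 2 + 6 + 9 + 2 + 6 = 33
(Check: W+ + W- = 45 should equal n(n+1)/2 = 45.)
Step 4: Test statistic W = min(W+, W-) = 12.
Step 5: Ties in |d|, so use the tie-corrected normal approximation.
        E[W] = n(n+1)/4 = 9*10/4 = 22.5.
        Tie groups: |d|=1 (t=3), |d|=3 (t=3); sum(t^3 - t) = 48.
        Var[W] = n(n+1)(2n+1)/24 - sum(t^3-t)/48 = 1710/24 - 48/48 = 70.25.
        z = (W - E[W]) / sqrt(Var[W]) = (12 - 22.5) / 8.3815 = -1.2528.
        Two-sided p = 2*Phi(z) = 0.210295.
Step 6: alpha = 0.05. fail to reject H0.

W+ = 12, W- = 33, W = min = 12, p = 0.210295, fail to reject H0.


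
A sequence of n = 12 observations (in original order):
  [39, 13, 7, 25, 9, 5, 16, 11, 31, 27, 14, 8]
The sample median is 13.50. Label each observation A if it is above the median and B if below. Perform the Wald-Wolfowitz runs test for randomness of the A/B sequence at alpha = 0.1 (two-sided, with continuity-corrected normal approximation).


Step 1: Compute median = 13.50; label A = above, B = below.
Labels in order: ABBABBABAAAB  (n_A = 6, n_B = 6)
Step 2: Count runs R = 8.
Step 3: Under H0 (random ordering), E[R] = 2*n_A*n_B/(n_A+n_B) + 1 = 2*6*6/12 + 1 = 7.0000.
        Var[R] = 2*n_A*n_B*(2*n_A*n_B - n_A - n_B) / ((n_A+n_B)^2 * (n_A+n_B-1)) = 4320/1584 = 2.7273.
        SD[R] = 1.6514.
Step 4: Continuity-corrected z = (R - 0.5 - E[R]) / SD[R] = (8 - 0.5 - 7.0000) / 1.6514 = 0.3028.
Step 5: Two-sided p-value via normal approximation = 2*(1 - Phi(|z|)) = 0.762069.
Step 6: alpha = 0.1. fail to reject H0.

R = 8, z = 0.3028, p = 0.762069, fail to reject H0.


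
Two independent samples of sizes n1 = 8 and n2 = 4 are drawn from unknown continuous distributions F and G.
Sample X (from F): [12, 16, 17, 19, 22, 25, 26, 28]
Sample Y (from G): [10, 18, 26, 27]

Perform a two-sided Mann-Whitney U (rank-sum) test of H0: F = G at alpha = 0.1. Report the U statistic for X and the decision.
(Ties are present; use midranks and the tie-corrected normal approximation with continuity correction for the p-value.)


Step 1: Combine and sort all 12 observations; assign midranks.
sorted (value, group): (10,Y), (12,X), (16,X), (17,X), (18,Y), (19,X), (22,X), (25,X), (26,X), (26,Y), (27,Y), (28,X)
ranks: 10->1, 12->2, 16->3, 17->4, 18->5, 19->6, 22->7, 25->8, 26->9.5, 26->9.5, 27->11, 28->12
Step 2: Rank sum for X: R1 = 2 + 3 + 4 + 6 + 7 + 8 + 9.5 + 12 = 51.5.
Step 3: U_X = R1 - n1(n1+1)/2 = 51.5 - 8*9/2 = 51.5 - 36 = 15.5.
       U_Y = n1*n2 - U_X = 32 - 15.5 = 16.5.
Step 4: Ties are present, so use the tie-corrected normal approximation (with continuity correction) for the p-value.
Step 5: p-value = 1.000000; compare to alpha = 0.1. fail to reject H0.

U_X = 15.5, p = 1.000000, fail to reject H0 at alpha = 0.1.


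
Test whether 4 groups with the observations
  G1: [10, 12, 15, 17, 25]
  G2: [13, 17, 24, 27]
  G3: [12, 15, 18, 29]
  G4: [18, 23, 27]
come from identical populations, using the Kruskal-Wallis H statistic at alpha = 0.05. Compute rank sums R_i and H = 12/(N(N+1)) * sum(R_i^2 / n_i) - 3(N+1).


Step 1: Combine all N = 16 observations and assign midranks.
sorted (value, group, rank): (10,G1,1), (12,G1,2.5), (12,G3,2.5), (13,G2,4), (15,G1,5.5), (15,G3,5.5), (17,G1,7.5), (17,G2,7.5), (18,G3,9.5), (18,G4,9.5), (23,G4,11), (24,G2,12), (25,G1,13), (27,G2,14.5), (27,G4,14.5), (29,G3,16)
Step 2: Sum ranks within each group.
R_1 = 29.5 (n_1 = 5)
R_2 = 38 (n_2 = 4)
R_3 = 33.5 (n_3 = 4)
R_4 = 35 (n_4 = 3)
Step 3: H = 12/(N(N+1)) * sum(R_i^2/n_i) - 3(N+1)
     = 12/(16*17) * (29.5^2/5 + 38^2/4 + 33.5^2/4 + 35^2/3) - 3*17
     = 0.044118 * 1223.95 - 51
     = 2.997610.
Step 4: Ties present; correction factor C = 1 - 30/(16^3 - 16) = 0.992647. Corrected H = 2.997610 / 0.992647 = 3.019815.
Step 5: Under H0, H ~ chi^2(3); p-value = 0.388580.
Step 6: alpha = 0.05. fail to reject H0.

H = 3.0198, df = 3, p = 0.388580, fail to reject H0.


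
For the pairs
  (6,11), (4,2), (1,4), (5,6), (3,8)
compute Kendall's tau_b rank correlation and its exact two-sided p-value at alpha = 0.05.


Step 1: Enumerate the 10 unordered pairs (i,j) with i<j and classify each by sign(x_j-x_i) * sign(y_j-y_i).
  (1,2):dx=-2,dy=-9->C; (1,3):dx=-5,dy=-7->C; (1,4):dx=-1,dy=-5->C; (1,5):dx=-3,dy=-3->C
  (2,3):dx=-3,dy=+2->D; (2,4):dx=+1,dy=+4->C; (2,5):dx=-1,dy=+6->D; (3,4):dx=+4,dy=+2->C
  (3,5):dx=+2,dy=+4->C; (4,5):dx=-2,dy=+2->D
Step 2: C = 7, D = 3, total pairs = 10.
Step 3: tau = (C - D)/(n(n-1)/2) = (7 - 3)/10 = 0.400000.
Step 4: Exact two-sided p-value (enumerate n! = 120 permutations of y under H0): p = 0.483333.
Step 5: alpha = 0.05. fail to reject H0.

tau_b = 0.4000 (C=7, D=3), p = 0.483333, fail to reject H0.


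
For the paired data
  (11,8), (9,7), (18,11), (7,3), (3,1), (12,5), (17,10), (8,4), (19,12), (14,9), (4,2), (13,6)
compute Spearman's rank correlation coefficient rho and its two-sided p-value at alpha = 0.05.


Step 1: Rank x and y separately (midranks; no ties here).
rank(x): 11->6, 9->5, 18->11, 7->3, 3->1, 12->7, 17->10, 8->4, 19->12, 14->9, 4->2, 13->8
rank(y): 8->8, 7->7, 11->11, 3->3, 1->1, 5->5, 10->10, 4->4, 12->12, 9->9, 2->2, 6->6
Step 2: d_i = R_x(i) - R_y(i); compute d_i^2.
  (6-8)^2=4, (5-7)^2=4, (11-11)^2=0, (3-3)^2=0, (1-1)^2=0, (7-5)^2=4, (10-10)^2=0, (4-4)^2=0, (12-12)^2=0, (9-9)^2=0, (2-2)^2=0, (8-6)^2=4
sum(d^2) = 16.
Step 3: rho = 1 - 6*16 / (12*(12^2 - 1)) = 1 - 96/1716 = 0.944056.
Step 4: Under H0, t = rho * sqrt((n-2)/(1-rho^2)) = 9.0525 ~ t(10).
Step 5: Two-sided p-value from the t-distribution with 10 df = 0.000004.
Step 6: alpha = 0.05. reject H0.

rho = 0.9441, p = 0.000004, reject H0 at alpha = 0.05.


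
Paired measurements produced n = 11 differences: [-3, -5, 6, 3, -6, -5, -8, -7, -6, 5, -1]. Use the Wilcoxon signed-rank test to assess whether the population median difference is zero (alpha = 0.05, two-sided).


Step 1: Drop any zero differences (none here) and take |d_i|.
|d| = [3, 5, 6, 3, 6, 5, 8, 7, 6, 5, 1]
Step 2: Midrank |d_i| (ties get averaged ranks).
ranks: |3|->2.5, |5|->5, |6|->8, |3|->2.5, |6|->8, |5|->5, |8|->11, |7|->10, |6|->8, |5|->5, |1|->1
Step 3: Attach original signs; sum ranks with positive sign and with negative sign.
W+ = 8 + 2.5 + 5 = 15.5
W- = 2.5 + 5 + 8 + 5 + 11 + 10 + 8 + 1 = 50.5
(Check: W+ + W- = 66 should equal n(n+1)/2 = 66.)
Step 4: Test statistic W = min(W+, W-) = 15.5.
Step 5: Ties in |d|, so use the tie-corrected normal approximation.
        E[W] = n(n+1)/4 = 11*12/4 = 33.
        Tie groups: |d|=3 (t=2), |d|=5 (t=3), |d|=6 (t=3); sum(t^3 - t) = 54.
        Var[W] = n(n+1)(2n+1)/24 - sum(t^3-t)/48 = 3036/24 - 54/48 = 125.375.
        z = (W - E[W]) / sqrt(Var[W]) = (15.5 - 33) / 11.1971 = -1.5629.
        Two-sided p = 2*Phi(z) = 0.118075.
Step 6: alpha = 0.05. fail to reject H0.

W+ = 15.5, W- = 50.5, W = min = 15.5, p = 0.118075, fail to reject H0.


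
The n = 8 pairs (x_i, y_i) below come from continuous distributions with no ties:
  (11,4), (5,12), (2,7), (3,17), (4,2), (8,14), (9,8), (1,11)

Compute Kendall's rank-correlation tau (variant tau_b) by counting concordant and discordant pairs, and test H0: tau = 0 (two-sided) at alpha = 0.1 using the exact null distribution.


Step 1: Enumerate the 28 unordered pairs (i,j) with i<j and classify each by sign(x_j-x_i) * sign(y_j-y_i).
  (1,2):dx=-6,dy=+8->D; (1,3):dx=-9,dy=+3->D; (1,4):dx=-8,dy=+13->D; (1,5):dx=-7,dy=-2->C
  (1,6):dx=-3,dy=+10->D; (1,7):dx=-2,dy=+4->D; (1,8):dx=-10,dy=+7->D; (2,3):dx=-3,dy=-5->C
  (2,4):dx=-2,dy=+5->D; (2,5):dx=-1,dy=-10->C; (2,6):dx=+3,dy=+2->C; (2,7):dx=+4,dy=-4->D
  (2,8):dx=-4,dy=-1->C; (3,4):dx=+1,dy=+10->C; (3,5):dx=+2,dy=-5->D; (3,6):dx=+6,dy=+7->C
  (3,7):dx=+7,dy=+1->C; (3,8):dx=-1,dy=+4->D; (4,5):dx=+1,dy=-15->D; (4,6):dx=+5,dy=-3->D
  (4,7):dx=+6,dy=-9->D; (4,8):dx=-2,dy=-6->C; (5,6):dx=+4,dy=+12->C; (5,7):dx=+5,dy=+6->C
  (5,8):dx=-3,dy=+9->D; (6,7):dx=+1,dy=-6->D; (6,8):dx=-7,dy=-3->C; (7,8):dx=-8,dy=+3->D
Step 2: C = 12, D = 16, total pairs = 28.
Step 3: tau = (C - D)/(n(n-1)/2) = (12 - 16)/28 = -0.142857.
Step 4: Exact two-sided p-value (enumerate n! = 40320 permutations of y under H0): p = 0.719544.
Step 5: alpha = 0.1. fail to reject H0.

tau_b = -0.1429 (C=12, D=16), p = 0.719544, fail to reject H0.
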